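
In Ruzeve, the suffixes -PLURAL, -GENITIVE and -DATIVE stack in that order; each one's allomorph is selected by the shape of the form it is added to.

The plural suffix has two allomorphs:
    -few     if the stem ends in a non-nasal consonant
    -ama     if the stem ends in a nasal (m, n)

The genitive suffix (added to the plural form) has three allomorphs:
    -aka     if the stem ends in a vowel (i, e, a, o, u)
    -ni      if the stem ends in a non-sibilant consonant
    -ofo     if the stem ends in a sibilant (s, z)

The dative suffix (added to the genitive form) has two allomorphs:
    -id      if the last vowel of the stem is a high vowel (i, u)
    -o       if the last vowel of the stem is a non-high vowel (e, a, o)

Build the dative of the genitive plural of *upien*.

upienamaakao

Since the final consonant of *upien* is /n/ (a nasal), it takes -ama, giving *upienama*.
The final sound of the plural form *upienama* is /a/, which is a vowel, so the genitive suffix is -aka, giving *upienamaaka*.
The last vowel of the genitive form *upienamaaka* is /a/, which is a non-high vowel, so the dative suffix is -o, giving *upienamaakao*.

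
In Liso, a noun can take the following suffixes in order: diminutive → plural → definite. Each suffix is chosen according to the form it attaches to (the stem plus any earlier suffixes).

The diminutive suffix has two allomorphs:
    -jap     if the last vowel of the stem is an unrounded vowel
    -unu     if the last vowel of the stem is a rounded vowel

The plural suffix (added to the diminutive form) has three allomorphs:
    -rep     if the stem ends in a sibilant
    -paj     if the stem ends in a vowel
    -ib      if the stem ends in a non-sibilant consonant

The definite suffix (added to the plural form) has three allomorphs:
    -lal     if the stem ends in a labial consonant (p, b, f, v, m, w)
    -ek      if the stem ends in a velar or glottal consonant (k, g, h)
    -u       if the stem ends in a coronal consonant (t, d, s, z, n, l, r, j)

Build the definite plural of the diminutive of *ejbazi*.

*ejbazi*: last vowel = /i/, an unrounded vowel → -jap → *ejbazijap*.
The final sound of the diminutive form *ejbazijap* is /p/, which is a non-sibilant consonant, so the plural suffix is -ib, giving *ejbazijapib*.
Since the final consonant of the plural form *ejbazijapib* is /b/ (labial), it takes -lal, giving *ejbazijapiblal*.

ejbazijapiblal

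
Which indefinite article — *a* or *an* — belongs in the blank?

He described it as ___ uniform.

The indefinite article is chosen by the initial *sound* of the following word, not its spelling.
*uniform* begins with the sound /juː/ (u pronounced /juː/) — a consonant sound.
So the article is *a*: He described it as a uniform.

a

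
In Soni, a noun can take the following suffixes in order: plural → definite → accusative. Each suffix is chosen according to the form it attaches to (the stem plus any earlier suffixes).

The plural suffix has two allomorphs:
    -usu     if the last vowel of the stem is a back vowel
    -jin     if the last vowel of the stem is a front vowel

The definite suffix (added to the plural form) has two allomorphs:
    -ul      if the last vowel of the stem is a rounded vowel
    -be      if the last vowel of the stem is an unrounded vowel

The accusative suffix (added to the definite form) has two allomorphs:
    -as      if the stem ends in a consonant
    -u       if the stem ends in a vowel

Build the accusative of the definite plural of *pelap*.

The last vowel of *pelap* is /a/, which is a back vowel, so the plural suffix is -usu, giving *pelapusu*.
Since the last vowel of the plural form *pelapusu* is /u/ (a rounded vowel), it takes -ul, giving *pelapusuul*.
The final sound of the definite form *pelapusuul* is /l/, which is a consonant, so the accusative suffix is -as, giving *pelapusuulas*.

pelapusuulas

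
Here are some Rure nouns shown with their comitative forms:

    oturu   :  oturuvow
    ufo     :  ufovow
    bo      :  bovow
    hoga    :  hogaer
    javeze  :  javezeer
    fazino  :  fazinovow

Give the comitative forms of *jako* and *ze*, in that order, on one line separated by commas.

jakovow, zeer

The pattern is rounding harmony: -vow when the last vowel of the stem is a rounded vowel (*oturu*, *ufo*, *bo*, *fazino*); -er when the last vowel of the stem is an unrounded vowel (*hoga*, *javeze*).
Since the last vowel of *jako* is /o/ (a rounded vowel), it takes -vow, giving *jakovow*.
Since the last vowel of *ze* is /e/ (an unrounded vowel), it takes -er, giving *zeer*.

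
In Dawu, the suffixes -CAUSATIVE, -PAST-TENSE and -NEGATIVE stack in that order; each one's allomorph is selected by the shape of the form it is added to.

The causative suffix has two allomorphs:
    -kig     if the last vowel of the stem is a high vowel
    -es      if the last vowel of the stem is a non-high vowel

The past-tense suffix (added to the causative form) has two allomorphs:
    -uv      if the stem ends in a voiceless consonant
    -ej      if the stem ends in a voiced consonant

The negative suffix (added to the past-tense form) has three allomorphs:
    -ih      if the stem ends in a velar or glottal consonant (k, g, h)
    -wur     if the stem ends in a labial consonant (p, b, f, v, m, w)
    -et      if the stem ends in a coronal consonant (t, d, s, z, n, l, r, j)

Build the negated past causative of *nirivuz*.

*nirivuz*: last vowel = /u/, a high vowel → -kig → *nirivuzkig*.
Since the final consonant of the causative form *nirivuzkig* is /g/ (voiced), it takes -ej, giving *nirivuzkigej*.
The past-tense form *nirivuzkigej*: final consonant = /j/, coronal → -et → *nirivuzkigejet*.

nirivuzkigejet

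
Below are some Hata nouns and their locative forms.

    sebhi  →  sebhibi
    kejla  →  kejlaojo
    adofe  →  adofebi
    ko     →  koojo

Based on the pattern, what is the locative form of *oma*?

omaojo

The pattern is front/back vowel harmony: -bi when the last vowel of the stem is a front vowel (*sebhi*, *adofe*); -ojo when the last vowel of the stem is a back vowel (*kejla*, *ko*).
*oma*: last vowel = /a/, a back vowel → -ojo → *omaojo*.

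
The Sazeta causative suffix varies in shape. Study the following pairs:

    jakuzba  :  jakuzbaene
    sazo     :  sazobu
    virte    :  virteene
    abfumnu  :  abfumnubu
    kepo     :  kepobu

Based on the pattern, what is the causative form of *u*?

The suffix is conditioned by the last vowel: -bu when the last vowel of the stem is a rounded vowel (*sazo*, *abfumnu*, *kepo*); -ene when the last vowel of the stem is an unrounded vowel (*jakuzba*, *virte*).
Since the last vowel of *u* is /u/ (a rounded vowel), it takes -bu, giving *ubu*.

ubu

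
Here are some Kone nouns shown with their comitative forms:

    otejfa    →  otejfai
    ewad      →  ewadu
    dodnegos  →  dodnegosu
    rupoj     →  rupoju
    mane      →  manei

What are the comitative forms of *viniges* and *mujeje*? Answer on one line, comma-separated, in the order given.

vinigesu, mujejei

The alternation tracks the final sound of the stem — -u when the stem ends in a consonant (*ewad*, *dodnegos*, *rupoj*); -i when the stem ends in a vowel (*otejfa*, *mane*).
*viniges*: final sound = /s/, a consonant → -u → *vinigesu*.
The final sound of *mujeje* is /e/, which is a vowel, so the suffix is -i, giving *mujejei*.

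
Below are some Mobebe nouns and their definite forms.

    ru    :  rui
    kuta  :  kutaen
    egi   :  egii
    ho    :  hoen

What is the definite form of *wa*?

waen

Looking at the last vowel of each stem: -i when the last vowel of the stem is a high vowel (*ru*, *egi*); -en when the last vowel of the stem is a non-high vowel (*kuta*, *ho*).
*wa*: last vowel = /a/, a non-high vowel → -en → *waen*.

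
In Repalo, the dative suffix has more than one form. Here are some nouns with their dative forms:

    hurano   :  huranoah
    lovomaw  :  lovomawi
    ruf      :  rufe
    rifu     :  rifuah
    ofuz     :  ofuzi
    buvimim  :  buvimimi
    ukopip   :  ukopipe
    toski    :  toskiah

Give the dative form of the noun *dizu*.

The pattern is voicing of the final sound: -e when the stem ends in a voiceless consonant (*ruf*, *ukopip*); -i when the stem ends in a voiced consonant (*lovomaw*, *ofuz*, *buvimim*); -ah when the stem ends in a vowel (*hurano*, *rifu*, *toski*).
*dizu*: final sound = /u/, a vowel → -ah → *dizuah*.

dizuah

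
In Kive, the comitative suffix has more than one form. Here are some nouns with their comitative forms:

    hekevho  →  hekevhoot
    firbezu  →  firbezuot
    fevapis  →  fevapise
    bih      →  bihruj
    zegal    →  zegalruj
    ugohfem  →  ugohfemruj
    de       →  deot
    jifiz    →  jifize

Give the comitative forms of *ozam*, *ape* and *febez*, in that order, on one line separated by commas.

The suffix is conditioned by the final sound: -e when the stem ends in a sibilant (*fevapis*, *jifiz*); -ruj when the stem ends in a non-sibilant consonant (*bih*, *zegal*, *ugohfem*); -ot when the stem ends in a vowel (*hekevho*, *firbezu*, *de*).
Since the final sound of *ozam* is /m/ (a non-sibilant consonant), it takes -ruj, giving *ozamruj*.
*ape* — final sound /e/ (a vowel) → -ot → *apeot*.
*febez* — final sound /z/ (a sibilant) → -e → *febeze*.

ozamruj, apeot, febeze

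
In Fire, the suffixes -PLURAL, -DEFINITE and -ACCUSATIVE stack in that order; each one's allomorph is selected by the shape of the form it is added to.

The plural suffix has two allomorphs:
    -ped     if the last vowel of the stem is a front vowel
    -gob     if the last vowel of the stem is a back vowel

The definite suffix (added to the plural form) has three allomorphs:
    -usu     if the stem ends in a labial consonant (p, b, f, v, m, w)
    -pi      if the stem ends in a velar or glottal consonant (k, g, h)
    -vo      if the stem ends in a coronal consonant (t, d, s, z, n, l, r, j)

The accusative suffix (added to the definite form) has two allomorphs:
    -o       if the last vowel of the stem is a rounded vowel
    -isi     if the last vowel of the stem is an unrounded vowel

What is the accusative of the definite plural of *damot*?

Since the last vowel of *damot* is /o/ (a back vowel), it takes -gob, giving *damotgob*.
Since the final consonant of the plural form *damotgob* is /b/ (labial), it takes -usu, giving *damotgobusu*.
The last vowel of the definite form *damotgobusu* is /u/, which is a rounded vowel, so the accusative suffix is -o, giving *damotgobusuo*.

damotgobusuo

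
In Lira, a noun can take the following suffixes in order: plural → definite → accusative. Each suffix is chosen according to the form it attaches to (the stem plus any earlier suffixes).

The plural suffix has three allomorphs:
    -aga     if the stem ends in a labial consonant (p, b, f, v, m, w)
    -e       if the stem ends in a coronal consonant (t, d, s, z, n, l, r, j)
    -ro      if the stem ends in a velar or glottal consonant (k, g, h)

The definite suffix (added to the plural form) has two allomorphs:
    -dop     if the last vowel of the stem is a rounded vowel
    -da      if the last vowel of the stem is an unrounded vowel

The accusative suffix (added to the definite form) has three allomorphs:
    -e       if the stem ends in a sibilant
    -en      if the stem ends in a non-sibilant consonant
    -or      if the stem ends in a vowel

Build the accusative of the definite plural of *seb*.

*seb*: final consonant = /b/, labial → -aga → *sebaga*.
The last vowel of the plural form *sebaga* is /a/, which is an unrounded vowel, so the definite suffix is -da, giving *sebagada*.
Since the final sound of the definite form *sebagada* is /a/ (a vowel), it takes -or, giving *sebagadaor*.

sebagadaor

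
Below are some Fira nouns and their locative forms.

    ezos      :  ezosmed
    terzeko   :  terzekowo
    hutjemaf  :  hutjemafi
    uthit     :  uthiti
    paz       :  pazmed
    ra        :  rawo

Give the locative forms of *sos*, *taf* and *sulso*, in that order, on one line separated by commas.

sosmed, tafi, sulsowo

The suffix is conditioned by the final sound: -med when the stem ends in a sibilant (*ezos*, *paz*); -i when the stem ends in a non-sibilant consonant (*hutjemaf*, *uthit*); -wo when the stem ends in a vowel (*terzeko*, *ra*).
The final sound of *sos* is /s/, which is a sibilant, so the suffix is -med, giving *sosmed*.
*taf*: final sound = /f/, a non-sibilant consonant → -i → *tafi*.
The final sound of *sulso* is /o/, which is a vowel, so the suffix is -wo, giving *sulsowo*.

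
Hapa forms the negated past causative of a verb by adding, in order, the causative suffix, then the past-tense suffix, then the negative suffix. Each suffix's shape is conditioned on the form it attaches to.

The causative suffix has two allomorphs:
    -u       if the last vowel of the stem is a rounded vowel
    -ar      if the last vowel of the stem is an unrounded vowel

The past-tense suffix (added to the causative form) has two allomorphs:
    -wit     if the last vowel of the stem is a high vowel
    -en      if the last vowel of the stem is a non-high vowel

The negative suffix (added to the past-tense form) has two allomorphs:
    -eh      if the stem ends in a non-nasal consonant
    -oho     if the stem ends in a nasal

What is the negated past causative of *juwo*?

juwouwiteh

*juwo* — last vowel /o/ (a rounded vowel) → -u → *juwou*.
Since the last vowel of the causative form *juwou* is /u/ (a high vowel), it takes -wit, giving *juwouwit*.
The past-tense form *juwouwit* — final consonant /t/ (non-nasal) → -eh → *juwouwiteh*.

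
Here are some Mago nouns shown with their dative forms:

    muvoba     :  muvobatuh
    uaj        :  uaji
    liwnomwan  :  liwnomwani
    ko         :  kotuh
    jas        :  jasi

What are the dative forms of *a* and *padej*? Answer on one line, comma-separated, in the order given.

atuh, padeji

The pattern is consonant vs. vowel: -i when the stem ends in a consonant (*uaj*, *liwnomwan*, *jas*); -tuh when the stem ends in a vowel (*muvoba*, *ko*).
Since the final sound of *a* is /a/ (a vowel), it takes -tuh, giving *atuh*.
Since the final sound of *padej* is /j/ (a consonant), it takes -i, giving *padeji*.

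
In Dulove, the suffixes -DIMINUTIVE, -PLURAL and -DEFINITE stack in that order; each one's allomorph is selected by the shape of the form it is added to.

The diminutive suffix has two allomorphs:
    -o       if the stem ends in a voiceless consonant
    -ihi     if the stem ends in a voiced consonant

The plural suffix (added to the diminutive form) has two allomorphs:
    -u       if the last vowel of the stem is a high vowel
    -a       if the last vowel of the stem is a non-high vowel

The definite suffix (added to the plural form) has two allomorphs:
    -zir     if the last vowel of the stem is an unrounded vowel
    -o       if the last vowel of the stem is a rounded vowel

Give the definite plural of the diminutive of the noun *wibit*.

wibitoazir

Since the final consonant of *wibit* is /t/ (voiceless), it takes -o, giving *wibito*.
Since the last vowel of the diminutive form *wibito* is /o/ (a non-high vowel), it takes -a, giving *wibitoa*.
The plural form *wibitoa*: last vowel = /a/, an unrounded vowel → -zir → *wibitoazir*.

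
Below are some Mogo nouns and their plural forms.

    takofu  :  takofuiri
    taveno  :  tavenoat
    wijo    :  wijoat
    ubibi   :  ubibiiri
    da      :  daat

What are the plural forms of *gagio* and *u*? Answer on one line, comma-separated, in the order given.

gagioat, uiri

Looking at the last vowel of each stem: -iri when the last vowel of the stem is a high vowel (*takofu*, *ubibi*); -at when the last vowel of the stem is a non-high vowel (*taveno*, *wijo*, *da*).
*gagio* — last vowel /o/ (a non-high vowel) → -at → *gagioat*.
*u* — last vowel /u/ (a high vowel) → -iri → *uiri*.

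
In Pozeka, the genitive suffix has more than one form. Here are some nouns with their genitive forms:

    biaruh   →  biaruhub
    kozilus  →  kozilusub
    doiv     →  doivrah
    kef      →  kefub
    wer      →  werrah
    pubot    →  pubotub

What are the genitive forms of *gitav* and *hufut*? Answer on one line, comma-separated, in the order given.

The alternation tracks the final consonant of the stem — -ub when the stem ends in a voiceless consonant (*biaruh*, *kozilus*, *kef*, *pubot*); -rah when the stem ends in a voiced consonant (*doiv*, *wer*).
*gitav*: final consonant = /v/, voiced → -rah → *gitavrah*.
The final consonant of *hufut* is /t/, which is voiceless, so the suffix is -ub, giving *hufutub*.

gitavrah, hufutub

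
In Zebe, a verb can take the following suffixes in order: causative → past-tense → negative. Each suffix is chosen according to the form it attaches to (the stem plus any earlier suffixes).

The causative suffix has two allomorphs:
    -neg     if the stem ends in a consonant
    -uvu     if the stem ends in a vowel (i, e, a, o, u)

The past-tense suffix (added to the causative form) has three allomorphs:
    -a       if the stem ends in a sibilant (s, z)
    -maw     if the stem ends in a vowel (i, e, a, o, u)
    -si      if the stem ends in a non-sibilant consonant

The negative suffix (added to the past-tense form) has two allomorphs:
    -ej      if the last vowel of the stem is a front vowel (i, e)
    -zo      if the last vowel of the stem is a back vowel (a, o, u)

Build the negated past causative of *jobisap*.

jobisapnegsiej

Since the final sound of *jobisap* is /p/ (a consonant), it takes -neg, giving *jobisapneg*.
Since the final sound of the causative form *jobisapneg* is /g/ (a non-sibilant consonant), it takes -si, giving *jobisapnegsi*.
The last vowel of the past-tense form *jobisapnegsi* is /i/, which is a front vowel, so the negative suffix is -ej, giving *jobisapnegsiej*.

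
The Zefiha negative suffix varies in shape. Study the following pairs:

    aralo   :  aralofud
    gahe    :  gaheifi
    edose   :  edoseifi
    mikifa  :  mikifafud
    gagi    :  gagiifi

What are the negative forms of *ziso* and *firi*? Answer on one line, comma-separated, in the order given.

The alternation tracks the last vowel of the stem — -ifi when the last vowel of the stem is a front vowel (*gahe*, *edose*, *gagi*); -fud when the last vowel of the stem is a back vowel (*aralo*, *mikifa*).
The last vowel of *ziso* is /o/, which is a back vowel, so the suffix is -fud, giving *zisofud*.
The last vowel of *firi* is /i/, which is a front vowel, so the suffix is -ifi, giving *firiifi*.

zisofud, firiifi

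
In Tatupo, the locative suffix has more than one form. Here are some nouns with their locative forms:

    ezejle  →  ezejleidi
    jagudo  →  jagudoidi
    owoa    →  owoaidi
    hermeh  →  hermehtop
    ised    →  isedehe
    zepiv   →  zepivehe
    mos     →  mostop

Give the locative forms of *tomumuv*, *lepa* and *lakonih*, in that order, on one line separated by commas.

The pattern is voicing of the final sound: -top when the stem ends in a voiceless consonant (*hermeh*, *mos*); -ehe when the stem ends in a voiced consonant (*ised*, *zepiv*); -idi when the stem ends in a vowel (*ezejle*, *jagudo*, *owoa*).
The final sound of *tomumuv* is /v/, which is a voiced consonant, so the suffix is -ehe, giving *tomumuvehe*.
Since the final sound of *lepa* is /a/ (a vowel), it takes -idi, giving *lepaidi*.
The final sound of *lakonih* is /h/, which is a voiceless consonant, so the suffix is -top, giving *lakonihtop*.

tomumuvehe, lepaidi, lakonihtop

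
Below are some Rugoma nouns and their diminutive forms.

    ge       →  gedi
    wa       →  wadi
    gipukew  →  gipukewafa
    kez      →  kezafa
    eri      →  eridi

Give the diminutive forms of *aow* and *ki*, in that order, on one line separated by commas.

Looking at the final sound of each stem: -afa when the stem ends in a consonant (*gipukew*, *kez*); -di when the stem ends in a vowel (*ge*, *wa*, *eri*).
*aow*: final sound = /w/, a consonant → -afa → *aowafa*.
*ki* — final sound /i/ (a vowel) → -di → *kidi*.

aowafa, kidi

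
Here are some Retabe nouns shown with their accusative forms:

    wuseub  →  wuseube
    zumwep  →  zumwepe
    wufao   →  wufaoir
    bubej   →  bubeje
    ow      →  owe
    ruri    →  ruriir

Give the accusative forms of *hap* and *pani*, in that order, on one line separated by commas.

hape, paniir

The pattern is consonant vs. vowel: -e when the stem ends in a consonant (*wuseub*, *zumwep*, *bubej*, *ow*); -ir when the stem ends in a vowel (*wufao*, *ruri*).
*hap* — final sound /p/ (a consonant) → -e → *hape*.
The final sound of *pani* is /i/, which is a vowel, so the suffix is -ir, giving *paniir*.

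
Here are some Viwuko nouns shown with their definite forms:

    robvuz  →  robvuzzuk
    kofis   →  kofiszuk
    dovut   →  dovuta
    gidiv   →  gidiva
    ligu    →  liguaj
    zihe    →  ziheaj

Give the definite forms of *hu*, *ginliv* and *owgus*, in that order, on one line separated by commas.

huaj, ginliva, owguszuk

The pattern is sibilance of the final sound: -zuk when the stem ends in a sibilant (*robvuz*, *kofis*); -a when the stem ends in a non-sibilant consonant (*dovut*, *gidiv*); -aj when the stem ends in a vowel (*ligu*, *zihe*).
*hu* — final sound /u/ (a vowel) → -aj → *huaj*.
Since the final sound of *ginliv* is /v/ (a non-sibilant consonant), it takes -a, giving *ginliva*.
The final sound of *owgus* is /s/, which is a sibilant, so the suffix is -zuk, giving *owguszuk*.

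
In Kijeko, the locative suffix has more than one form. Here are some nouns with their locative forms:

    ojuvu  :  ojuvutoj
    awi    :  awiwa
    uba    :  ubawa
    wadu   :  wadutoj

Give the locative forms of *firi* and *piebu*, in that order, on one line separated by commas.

The suffix is conditioned by the last vowel: -toj when the last vowel of the stem is a rounded vowel (*ojuvu*, *wadu*); -wa when the last vowel of the stem is an unrounded vowel (*awi*, *uba*).
*firi*: last vowel = /i/, an unrounded vowel → -wa → *firiwa*.
The last vowel of *piebu* is /u/, which is a rounded vowel, so the suffix is -toj, giving *piebutoj*.

firiwa, piebutoj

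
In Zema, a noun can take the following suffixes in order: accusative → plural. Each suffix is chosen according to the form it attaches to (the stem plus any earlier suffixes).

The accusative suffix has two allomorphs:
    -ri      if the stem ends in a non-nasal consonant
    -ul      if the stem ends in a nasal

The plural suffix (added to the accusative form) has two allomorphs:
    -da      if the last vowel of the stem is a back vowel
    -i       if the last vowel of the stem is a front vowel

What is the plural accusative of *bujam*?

bujamulda

The final consonant of *bujam* is /m/, which is a nasal, so the accusative suffix is -ul, giving *bujamul*.
Since the last vowel of the accusative form *bujamul* is /u/ (a back vowel), it takes -da, giving *bujamulda*.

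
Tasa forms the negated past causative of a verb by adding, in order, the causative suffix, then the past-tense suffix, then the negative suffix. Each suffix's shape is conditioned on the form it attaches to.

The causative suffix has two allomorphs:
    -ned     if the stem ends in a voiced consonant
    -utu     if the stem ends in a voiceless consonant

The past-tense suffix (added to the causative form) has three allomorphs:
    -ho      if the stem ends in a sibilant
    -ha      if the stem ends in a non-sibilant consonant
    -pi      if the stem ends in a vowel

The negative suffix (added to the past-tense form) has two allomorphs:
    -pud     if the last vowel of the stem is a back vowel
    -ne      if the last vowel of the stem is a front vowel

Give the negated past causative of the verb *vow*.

vownedhapud

The final consonant of *vow* is /w/, which is voiced, so the causative suffix is -ned, giving *vowned*.
The causative form *vowned* — final sound /d/ (a non-sibilant consonant) → -ha → *vownedha*.
The past-tense form *vownedha*: last vowel = /a/, a back vowel → -pud → *vownedhapud*.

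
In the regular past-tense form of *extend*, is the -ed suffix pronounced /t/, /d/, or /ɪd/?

/ɪd/

The stem *extend* ends in /t/ or /d/.
The -ed suffix is realized as /ɪd/ after /t, d/; as /t/ after other voiceless consonants; and as /d/ after other voiced sounds.
So -ed on *extend* is pronounced /ɪd/.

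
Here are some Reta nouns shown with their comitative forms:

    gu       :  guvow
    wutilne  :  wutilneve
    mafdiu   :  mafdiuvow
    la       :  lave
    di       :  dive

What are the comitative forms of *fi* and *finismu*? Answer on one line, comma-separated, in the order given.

five, finismuvow

The suffix is conditioned by the last vowel: -vow when the last vowel of the stem is a rounded vowel (*gu*, *mafdiu*); -ve when the last vowel of the stem is an unrounded vowel (*wutilne*, *la*, *di*).
Since the last vowel of *fi* is /i/ (an unrounded vowel), it takes -ve, giving *five*.
The last vowel of *finismu* is /u/, which is a rounded vowel, so the suffix is -vow, giving *finismuvow*.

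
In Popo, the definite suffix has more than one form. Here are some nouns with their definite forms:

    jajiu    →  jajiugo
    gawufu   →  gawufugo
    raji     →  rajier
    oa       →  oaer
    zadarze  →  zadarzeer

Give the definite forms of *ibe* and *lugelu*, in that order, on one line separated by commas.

ibeer, lugelugo

The pattern is rounding harmony: -go when the last vowel of the stem is a rounded vowel (*jajiu*, *gawufu*); -er when the last vowel of the stem is an unrounded vowel (*raji*, *oa*, *zadarze*).
Since the last vowel of *ibe* is /e/ (an unrounded vowel), it takes -er, giving *ibeer*.
*lugelu* — last vowel /u/ (a rounded vowel) → -go → *lugelugo*.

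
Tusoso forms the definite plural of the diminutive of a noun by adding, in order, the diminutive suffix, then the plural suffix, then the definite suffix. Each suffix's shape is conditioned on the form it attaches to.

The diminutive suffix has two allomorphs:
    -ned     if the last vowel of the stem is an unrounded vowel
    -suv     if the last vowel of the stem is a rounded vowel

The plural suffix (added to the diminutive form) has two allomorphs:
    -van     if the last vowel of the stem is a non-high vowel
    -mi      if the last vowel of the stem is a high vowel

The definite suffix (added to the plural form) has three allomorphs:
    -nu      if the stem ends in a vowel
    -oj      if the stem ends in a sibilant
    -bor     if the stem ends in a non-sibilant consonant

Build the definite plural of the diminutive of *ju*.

*ju* — last vowel /u/ (a rounded vowel) → -suv → *jusuv*.
Since the last vowel of the diminutive form *jusuv* is /u/ (a high vowel), it takes -mi, giving *jusuvmi*.
The plural form *jusuvmi* — final sound /i/ (a vowel) → -nu → *jusuvminu*.

jusuvminu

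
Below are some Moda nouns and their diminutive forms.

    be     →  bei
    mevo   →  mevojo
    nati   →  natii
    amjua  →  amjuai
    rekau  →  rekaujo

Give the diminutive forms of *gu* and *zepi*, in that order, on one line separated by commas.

gujo, zepii

The pattern is rounding harmony: -jo when the last vowel of the stem is a rounded vowel (*mevo*, *rekau*); -i when the last vowel of the stem is an unrounded vowel (*be*, *nati*, *amjua*).
The last vowel of *gu* is /u/, which is a rounded vowel, so the suffix is -jo, giving *gujo*.
The last vowel of *zepi* is /i/, which is an unrounded vowel, so the suffix is -i, giving *zepii*.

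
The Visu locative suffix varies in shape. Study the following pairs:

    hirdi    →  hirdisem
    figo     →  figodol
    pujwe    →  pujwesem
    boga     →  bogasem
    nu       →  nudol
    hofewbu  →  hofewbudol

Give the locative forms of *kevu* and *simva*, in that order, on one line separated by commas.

kevudol, simvasem

The suffix is conditioned by the last vowel: -dol when the last vowel of the stem is a rounded vowel (*figo*, *nu*, *hofewbu*); -sem when the last vowel of the stem is an unrounded vowel (*hirdi*, *pujwe*, *boga*).
*kevu*: last vowel = /u/, a rounded vowel → -dol → *kevudol*.
Since the last vowel of *simva* is /a/ (an unrounded vowel), it takes -sem, giving *simvasem*.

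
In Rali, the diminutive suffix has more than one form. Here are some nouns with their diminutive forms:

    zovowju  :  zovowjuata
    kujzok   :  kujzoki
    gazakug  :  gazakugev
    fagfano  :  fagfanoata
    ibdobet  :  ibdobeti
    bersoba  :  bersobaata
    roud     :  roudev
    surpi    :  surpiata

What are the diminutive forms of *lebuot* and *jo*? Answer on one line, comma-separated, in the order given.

lebuoti, joata

The pattern is voicing of the final sound: -i when the stem ends in a voiceless consonant (*kujzok*, *ibdobet*); -ev when the stem ends in a voiced consonant (*gazakug*, *roud*); -ata when the stem ends in a vowel (*zovowju*, *fagfano*, *bersoba*, *surpi*).
*lebuot* — final sound /t/ (a voiceless consonant) → -i → *lebuoti*.
*jo*: final sound = /o/, a vowel → -ata → *joata*.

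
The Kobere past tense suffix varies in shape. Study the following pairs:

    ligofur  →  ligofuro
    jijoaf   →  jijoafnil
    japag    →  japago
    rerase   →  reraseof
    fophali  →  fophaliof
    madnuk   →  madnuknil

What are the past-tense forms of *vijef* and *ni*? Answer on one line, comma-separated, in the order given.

vijefnil, niof

The pattern is voicing of the final sound: -nil when the stem ends in a voiceless consonant (*jijoaf*, *madnuk*); -o when the stem ends in a voiced consonant (*ligofur*, *japag*); -of when the stem ends in a vowel (*rerase*, *fophali*).
*vijef* — final sound /f/ (a voiceless consonant) → -nil → *vijefnil*.
Since the final sound of *ni* is /i/ (a vowel), it takes -of, giving *niof*.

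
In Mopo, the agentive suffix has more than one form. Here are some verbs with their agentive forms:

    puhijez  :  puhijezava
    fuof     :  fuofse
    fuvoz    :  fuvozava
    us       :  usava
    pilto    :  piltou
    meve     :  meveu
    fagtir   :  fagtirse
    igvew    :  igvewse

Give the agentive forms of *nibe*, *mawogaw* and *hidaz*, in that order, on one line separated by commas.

Looking at the final sound of each stem: -ava when the stem ends in a sibilant (*puhijez*, *fuvoz*, *us*); -se when the stem ends in a non-sibilant consonant (*fuof*, *fagtir*, *igvew*); -u when the stem ends in a vowel (*pilto*, *meve*).
The final sound of *nibe* is /e/, which is a vowel, so the suffix is -u, giving *nibeu*.
The final sound of *mawogaw* is /w/, which is a non-sibilant consonant, so the suffix is -se, giving *mawogawse*.
*hidaz* — final sound /z/ (a sibilant) → -ava → *hidazava*.

nibeu, mawogawse, hidazava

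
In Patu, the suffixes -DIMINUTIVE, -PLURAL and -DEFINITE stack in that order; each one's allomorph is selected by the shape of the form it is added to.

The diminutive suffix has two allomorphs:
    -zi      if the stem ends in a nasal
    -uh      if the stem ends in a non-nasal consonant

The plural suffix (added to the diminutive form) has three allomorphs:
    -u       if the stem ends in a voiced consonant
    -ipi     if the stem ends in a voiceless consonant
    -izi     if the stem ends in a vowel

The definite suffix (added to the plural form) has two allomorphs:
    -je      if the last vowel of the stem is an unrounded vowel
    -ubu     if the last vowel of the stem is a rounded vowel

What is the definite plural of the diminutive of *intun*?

Since the final consonant of *intun* is /n/ (a nasal), it takes -zi, giving *intunzi*.
The diminutive form *intunzi*: final sound = /i/, a vowel → -izi → *intunziizi*.
The last vowel of the plural form *intunziizi* is /i/, which is an unrounded vowel, so the definite suffix is -je, giving *intunziizije*.

intunziizije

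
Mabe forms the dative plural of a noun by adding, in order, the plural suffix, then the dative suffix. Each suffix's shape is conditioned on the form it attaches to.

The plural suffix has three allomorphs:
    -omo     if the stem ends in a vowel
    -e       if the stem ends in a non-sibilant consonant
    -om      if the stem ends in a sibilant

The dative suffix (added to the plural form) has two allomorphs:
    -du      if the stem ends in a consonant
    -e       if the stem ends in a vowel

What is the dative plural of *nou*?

nouomoe

*nou* — final sound /u/ (a vowel) → -omo → *nouomo*.
The final sound of the plural form *nouomo* is /o/, which is a vowel, so the dative suffix is -e, giving *nouomoe*.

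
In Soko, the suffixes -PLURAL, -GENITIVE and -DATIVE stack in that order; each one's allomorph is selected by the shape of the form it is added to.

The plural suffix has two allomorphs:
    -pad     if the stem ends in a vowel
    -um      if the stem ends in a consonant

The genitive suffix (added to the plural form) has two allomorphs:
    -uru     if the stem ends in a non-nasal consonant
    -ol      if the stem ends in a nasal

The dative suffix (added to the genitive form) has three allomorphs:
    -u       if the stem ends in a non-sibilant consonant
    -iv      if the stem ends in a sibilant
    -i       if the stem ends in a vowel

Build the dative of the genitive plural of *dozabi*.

*dozabi* — final sound /i/ (a vowel) → -pad → *dozabipad*.
The plural form *dozabipad* — final consonant /d/ (non-nasal) → -uru → *dozabipaduru*.
The genitive form *dozabipaduru*: final sound = /u/, a vowel → -i → *dozabipadurui*.

dozabipadurui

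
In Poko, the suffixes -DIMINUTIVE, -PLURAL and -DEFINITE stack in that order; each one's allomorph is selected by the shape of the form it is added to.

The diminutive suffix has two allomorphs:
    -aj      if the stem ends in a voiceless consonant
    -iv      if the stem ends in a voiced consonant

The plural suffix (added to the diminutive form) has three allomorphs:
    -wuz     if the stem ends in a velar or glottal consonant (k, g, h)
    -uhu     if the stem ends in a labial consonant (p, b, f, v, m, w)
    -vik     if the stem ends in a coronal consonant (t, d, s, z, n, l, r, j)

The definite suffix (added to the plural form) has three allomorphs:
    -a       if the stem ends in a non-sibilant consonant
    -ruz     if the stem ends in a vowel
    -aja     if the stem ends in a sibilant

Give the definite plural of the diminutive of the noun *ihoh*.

ihohajvika

The final consonant of *ihoh* is /h/, which is voiceless, so the diminutive suffix is -aj, giving *ihohaj*.
The diminutive form *ihohaj*: final consonant = /j/, coronal → -vik → *ihohajvik*.
Since the final sound of the plural form *ihohajvik* is /k/ (a non-sibilant consonant), it takes -a, giving *ihohajvika*.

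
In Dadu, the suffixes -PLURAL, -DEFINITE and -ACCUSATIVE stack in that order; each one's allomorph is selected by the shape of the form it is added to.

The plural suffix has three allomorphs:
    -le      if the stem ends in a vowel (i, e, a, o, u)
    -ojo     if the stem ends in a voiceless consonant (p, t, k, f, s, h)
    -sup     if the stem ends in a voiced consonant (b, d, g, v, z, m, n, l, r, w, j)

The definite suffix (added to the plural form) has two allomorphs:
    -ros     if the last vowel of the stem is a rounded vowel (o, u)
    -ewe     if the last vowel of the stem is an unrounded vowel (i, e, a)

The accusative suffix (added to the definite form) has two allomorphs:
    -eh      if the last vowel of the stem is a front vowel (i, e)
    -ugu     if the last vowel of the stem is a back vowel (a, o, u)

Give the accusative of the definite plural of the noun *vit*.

vitojorosugu

The final sound of *vit* is /t/, which is a voiceless consonant, so the plural suffix is -ojo, giving *vitojo*.
The plural form *vitojo* — last vowel /o/ (a rounded vowel) → -ros → *vitojoros*.
Since the last vowel of the definite form *vitojoros* is /o/ (a back vowel), it takes -ugu, giving *vitojorosugu*.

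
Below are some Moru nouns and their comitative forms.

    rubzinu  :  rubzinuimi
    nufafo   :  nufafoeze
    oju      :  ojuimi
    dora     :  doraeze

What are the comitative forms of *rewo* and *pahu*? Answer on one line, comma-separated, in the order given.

Looking at the last vowel of each stem: -imi when the last vowel of the stem is a high vowel (*rubzinu*, *oju*); -eze when the last vowel of the stem is a non-high vowel (*nufafo*, *dora*).
The last vowel of *rewo* is /o/, which is a non-high vowel, so the suffix is -eze, giving *rewoeze*.
*pahu* — last vowel /u/ (a high vowel) → -imi → *pahuimi*.

rewoeze, pahuimi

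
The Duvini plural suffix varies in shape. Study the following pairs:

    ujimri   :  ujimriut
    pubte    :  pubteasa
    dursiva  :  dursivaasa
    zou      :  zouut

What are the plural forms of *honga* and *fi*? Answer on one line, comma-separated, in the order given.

hongaasa, fiut

Looking at the last vowel of each stem: -ut when the last vowel of the stem is a high vowel (*ujimri*, *zou*); -asa when the last vowel of the stem is a non-high vowel (*pubte*, *dursiva*).
The last vowel of *honga* is /a/, which is a non-high vowel, so the suffix is -asa, giving *hongaasa*.
The last vowel of *fi* is /i/, which is a high vowel, so the suffix is -ut, giving *fiut*.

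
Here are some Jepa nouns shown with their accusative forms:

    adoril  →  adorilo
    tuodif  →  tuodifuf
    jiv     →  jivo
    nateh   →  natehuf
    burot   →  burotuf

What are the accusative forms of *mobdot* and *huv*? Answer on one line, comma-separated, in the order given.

The alternation tracks the final consonant of the stem — -uf when the stem ends in a voiceless consonant (*tuodif*, *nateh*, *burot*); -o when the stem ends in a voiced consonant (*adoril*, *jiv*).
The final consonant of *mobdot* is /t/, which is voiceless, so the suffix is -uf, giving *mobdotuf*.
The final consonant of *huv* is /v/, which is voiced, so the suffix is -o, giving *huvo*.

mobdotuf, huvo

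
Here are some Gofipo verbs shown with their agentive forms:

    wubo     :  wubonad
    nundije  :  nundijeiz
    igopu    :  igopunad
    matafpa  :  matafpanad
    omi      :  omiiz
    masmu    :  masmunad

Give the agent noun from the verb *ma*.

The suffix is conditioned by the last vowel: -iz when the last vowel of the stem is a front vowel (*nundije*, *omi*); -nad when the last vowel of the stem is a back vowel (*wubo*, *igopu*, *matafpa*, *masmu*).
Since the last vowel of *ma* is /a/ (a back vowel), it takes -nad, giving *manad*.

manad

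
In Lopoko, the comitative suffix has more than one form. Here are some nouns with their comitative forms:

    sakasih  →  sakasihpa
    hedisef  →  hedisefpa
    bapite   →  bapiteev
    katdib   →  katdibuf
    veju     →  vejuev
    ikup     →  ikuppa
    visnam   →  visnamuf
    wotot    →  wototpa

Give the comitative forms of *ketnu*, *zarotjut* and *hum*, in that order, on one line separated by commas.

Looking at the final sound of each stem: -pa when the stem ends in a voiceless consonant (*sakasih*, *hedisef*, *ikup*, *wotot*); -uf when the stem ends in a voiced consonant (*katdib*, *visnam*); -ev when the stem ends in a vowel (*bapite*, *veju*).
Since the final sound of *ketnu* is /u/ (a vowel), it takes -ev, giving *ketnuev*.
Since the final sound of *zarotjut* is /t/ (a voiceless consonant), it takes -pa, giving *zarotjutpa*.
The final sound of *hum* is /m/, which is a voiced consonant, so the suffix is -uf, giving *humuf*.

ketnuev, zarotjutpa, humuf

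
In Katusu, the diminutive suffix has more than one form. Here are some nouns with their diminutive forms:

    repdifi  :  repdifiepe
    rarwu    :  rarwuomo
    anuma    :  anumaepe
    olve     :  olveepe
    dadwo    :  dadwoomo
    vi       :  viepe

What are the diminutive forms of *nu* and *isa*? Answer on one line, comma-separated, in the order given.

The alternation tracks the last vowel of the stem — -omo when the last vowel of the stem is a rounded vowel (*rarwu*, *dadwo*); -epe when the last vowel of the stem is an unrounded vowel (*repdifi*, *anuma*, *olve*, *vi*).
Since the last vowel of *nu* is /u/ (a rounded vowel), it takes -omo, giving *nuomo*.
*isa*: last vowel = /a/, an unrounded vowel → -epe → *isaepe*.

nuomo, isaepe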